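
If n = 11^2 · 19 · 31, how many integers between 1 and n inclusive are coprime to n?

59400

φ(11^2) = 11^1·(11−1) = 11·10 = 110.
φ(19) = 19 − 1 = 18.
φ(31) = 31 − 1 = 30.
Since φ is multiplicative, φ(71269) = 110 · 18 · 30 = 59400.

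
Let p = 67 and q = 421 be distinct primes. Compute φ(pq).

27720

For distinct primes, φ(pq) = (p−1)(q−1) = 66 × 420 = 27720.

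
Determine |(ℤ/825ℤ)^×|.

Factor 825: 825 = 3 · 5^2 · 11.
φ(825) = 825 · (1 − 1/3) · (1 − 1/5) · (1 − 1/11)
       = 825 · 80/165 = 400.

400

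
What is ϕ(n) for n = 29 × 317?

φ(9193) = 9193 · (1 − 1/29) · (1 − 1/317)
       = 9193 · 8848/9193 = 8848.

8848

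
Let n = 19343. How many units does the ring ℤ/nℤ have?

First factor: 19343 = 23 · 29**2.
φ(23) = 23 − 1 = 22.
φ(29^2) = 29^1·(29−1) = 29·28 = 812.
Multiply: 22 · 812 = 17864.

17864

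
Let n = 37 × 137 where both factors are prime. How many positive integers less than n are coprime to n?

4896

φ(37) = 37 − 1 = 36.
φ(137) = 137 − 1 = 136.
Multiply: 36 · 136 = 4896.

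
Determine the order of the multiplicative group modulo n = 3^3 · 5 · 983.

70704

φ(132705) = 132705 · (1 − 1/3) · (1 − 1/5) · (1 − 1/983)
       = 132705 · 7856/14745 = 70704.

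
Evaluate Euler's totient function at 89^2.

7832

φ(89^2) = 89^2 − 89^1 = 7921 − 89 = 7832.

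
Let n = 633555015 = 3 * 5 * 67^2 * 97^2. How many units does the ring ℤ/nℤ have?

φ(3) = 3 − 1 = 2.
φ(5) = 5 − 1 = 4.
φ(67^2) = 67^2 − 67^1 = 4489 − 67 = 4422.
φ(97^2) = 97^1·(97−1) = 97·96 = 9312.
Multiply: 2 · 4 · 4422 · 9312 = 329421312.

329421312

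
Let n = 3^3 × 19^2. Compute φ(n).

φ(3^3) = 3^2·(3−1) = 9·2 = 18.
φ(19^2) = 19^2 − 19^1 = 361 − 19 = 342.
φ(9747) = 18 × 342 = 6156.

6156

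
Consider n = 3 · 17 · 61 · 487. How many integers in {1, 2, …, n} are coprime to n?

933120

φ(1515057) = 1515057 · (1 − 1/3) · (1 − 1/17) · (1 − 1/61) · (1 − 1/487)
       = 1515057 · 933120/1515057 = 933120.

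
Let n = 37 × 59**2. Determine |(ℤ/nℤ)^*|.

123192

φ(37) = 37 − 1 = 36.
φ(59^2) = 59^2 − 59^1 = 3481 − 59 = 3422.
Since φ is multiplicative, φ(128797) = 36 · 3422 = 123192.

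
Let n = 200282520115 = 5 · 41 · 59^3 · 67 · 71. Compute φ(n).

149243001600

φ(200282520115) = 200282520115 · (1 − 1/5) · (1 − 1/41) · (1 − 1/59) · (1 − 1/67) · (1 − 1/71)
       = 200282520115 · 42873600/57535915 = 149243001600.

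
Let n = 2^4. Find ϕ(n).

φ(16) = 16 · (1 − 1/2)
       = 16 · 1/2 = 8.

8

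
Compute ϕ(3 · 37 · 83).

5904

φ(9213) = 9213 · (1 − 1/3) · (1 − 1/37) · (1 − 1/83)
       = 9213 · 5904/9213 = 5904.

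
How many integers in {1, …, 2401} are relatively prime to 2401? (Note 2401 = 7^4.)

φ(2401) = 2401 · (1 − 1/7)
       = 2401 · 6/7 = 2058.

2058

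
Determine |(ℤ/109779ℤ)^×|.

First factor: 109779 = 3 · 23 · 37 · 43.
φ(109779) = 109779 · (1 − 1/3) · (1 − 1/23) · (1 − 1/37) · (1 − 1/43)
       = 109779 · 66528/109779 = 66528.

66528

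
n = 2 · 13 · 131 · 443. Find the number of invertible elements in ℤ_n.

689520

φ(1508858) = 1508858 · (1 − 1/2) · (1 − 1/13) · (1 − 1/131) · (1 − 1/443)
       = 1508858 · 689520/1508858 = 689520.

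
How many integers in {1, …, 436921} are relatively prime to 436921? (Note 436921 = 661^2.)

436260

φ(661^2) = 661^2 − 661^1 = 436921 − 661 = 436260.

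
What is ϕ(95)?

72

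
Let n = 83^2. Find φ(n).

6806

φ(6889) = 6889 · (1 − 1/83)
       = 6889 · 82/83 = 6806.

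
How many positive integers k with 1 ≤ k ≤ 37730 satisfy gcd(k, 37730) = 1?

Prime factorization: 37730 = 2 × 5 × 7**3 × 11.
φ(37730) = 37730 · (1 − 1/2) · (1 − 1/5) · (1 − 1/7) · (1 − 1/11)
       = 37730 · 240/770 = 11760.

11760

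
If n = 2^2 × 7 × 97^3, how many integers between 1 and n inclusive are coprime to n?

10839168

φ(2^2) = 2^1·(2−1) = 2·1 = 2.
φ(7) = 7 − 1 = 6.
φ(97^3) = 97^3 − 97^2 = 912673 − 9409 = 903264.
Multiply: 2 · 6 · 903264 = 10839168.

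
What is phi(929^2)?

862112

φ(929^2) = 929^1·(929−1) = 929·928 = 862112.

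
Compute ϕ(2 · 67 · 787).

51876

φ(105458) = 105458 · (1 − 1/2) · (1 − 1/67) · (1 − 1/787)
       = 105458 · 51876/105458 = 51876.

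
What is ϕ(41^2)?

1640

φ(1681) = 1681 · (1 − 1/41)
       = 1681 · 40/41 = 1640.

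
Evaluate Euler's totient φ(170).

170 = 2 * 5 * 17.
φ(2) = 2 − 1 = 1.
φ(5) = 5 − 1 = 4.
φ(17) = 17 − 1 = 16.
Since φ is multiplicative, φ(170) = 1 · 4 · 16 = 64.

64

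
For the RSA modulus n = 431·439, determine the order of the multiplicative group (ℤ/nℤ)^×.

φ(n) = (p − 1)(q − 1) = (431−1)(439−1) = 430·438 = 188340.

188340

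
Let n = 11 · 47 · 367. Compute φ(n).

φ(11) = 11 − 1 = 10.
φ(47) = 47 − 1 = 46.
φ(367) = 367 − 1 = 366.
φ(189739) = 10 × 46 × 366 = 168360.

168360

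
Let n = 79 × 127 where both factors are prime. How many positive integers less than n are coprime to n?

9828

φ(n) = (p − 1)(q − 1) = (79−1)(127−1) = 78·126 = 9828.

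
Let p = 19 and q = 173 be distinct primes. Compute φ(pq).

φ(19) = 19 − 1 = 18.
φ(173) = 173 − 1 = 172.
Multiply: 18 · 172 = 3096.

3096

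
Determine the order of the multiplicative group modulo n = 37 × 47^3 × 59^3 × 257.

φ(37) = 37 − 1 = 36.
φ(47^3) = 47^2·(47−1) = 2209·46 = 101614.
φ(59^3) = 59^2·(59−1) = 3481·58 = 201898.
φ(257) = 257 − 1 = 256.
Multiply: 36 · 101614 · 201898 · 256 = 189072353636352.

189072353636352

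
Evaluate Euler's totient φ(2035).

First factor: 2035 = 5 * 11 * 37.
φ(5) = 5 − 1 = 4.
φ(11) = 11 − 1 = 10.
φ(37) = 37 − 1 = 36.
Since φ is multiplicative, φ(2035) = 4 · 10 · 36 = 1440.

1440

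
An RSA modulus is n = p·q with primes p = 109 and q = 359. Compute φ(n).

38664

φ(39131) = 39131 · (1 − 1/109) · (1 − 1/359)
       = 39131 · 38664/39131 = 38664.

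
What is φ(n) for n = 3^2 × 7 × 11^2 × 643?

φ(4901589) = 4901589 · (1 − 1/3) · (1 − 1/7) · (1 − 1/11) · (1 − 1/643)
       = 4901589 · 77040/148533 = 2542320.

2542320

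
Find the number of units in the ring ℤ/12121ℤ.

10560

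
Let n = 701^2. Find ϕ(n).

φ(491401) = 491401 · (1 − 1/701)
       = 491401 · 700/701 = 490700.

490700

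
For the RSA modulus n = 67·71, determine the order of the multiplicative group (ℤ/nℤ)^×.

φ(4757) = 4757 · (1 − 1/67) · (1 − 1/71)
       = 4757 · 4620/4757 = 4620.

4620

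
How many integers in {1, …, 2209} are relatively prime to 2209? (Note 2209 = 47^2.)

2162

φ(2209) = 2209 · (1 − 1/47)
       = 2209 · 46/47 = 2162.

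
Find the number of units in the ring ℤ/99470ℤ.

32928

99470 = 2 · 5 · 7^3 · 29.
φ(2) = 2 − 1 = 1.
φ(5) = 5 − 1 = 4.
φ(7^3) = 7^2·(7−1) = 49·6 = 294.
φ(29) = 29 − 1 = 28.
Multiply: 1 · 4 · 294 · 28 = 32928.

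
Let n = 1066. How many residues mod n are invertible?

480

Factor 1066: 1066 = 2 · 13 · 41.
φ(1066) = 1066 · (1 − 1/2) · (1 − 1/13) · (1 − 1/41)
       = 1066 · 480/1066 = 480.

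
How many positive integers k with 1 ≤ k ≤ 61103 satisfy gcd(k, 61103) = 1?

49392

61103 = 7^2 · 29 · 43.
φ(7^2) = 7^2 − 7^1 = 49 − 7 = 42.
φ(29) = 29 − 1 = 28.
φ(43) = 43 − 1 = 42.
Since φ is multiplicative, φ(61103) = 42 · 28 · 42 = 49392.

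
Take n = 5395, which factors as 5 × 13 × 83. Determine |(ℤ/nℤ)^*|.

3936

φ(5395) = 5395 · (1 − 1/5) · (1 − 1/13) · (1 − 1/83)
       = 5395 · 3936/5395 = 3936.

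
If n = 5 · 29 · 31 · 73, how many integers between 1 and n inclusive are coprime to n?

241920

φ(5) = 5 − 1 = 4.
φ(29) = 29 − 1 = 28.
φ(31) = 31 − 1 = 30.
φ(73) = 73 − 1 = 72.
φ(328135) = 4 × 28 × 30 × 72 = 241920.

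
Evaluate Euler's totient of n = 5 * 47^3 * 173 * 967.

φ(86843267465) = 86843267465 · (1 − 1/5) · (1 − 1/47) · (1 − 1/173) · (1 − 1/967)
       = 86843267465 · 30571968/39313385 = 67533477312.

67533477312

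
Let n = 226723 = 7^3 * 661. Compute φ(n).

194040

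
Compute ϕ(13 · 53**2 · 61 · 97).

φ(13) = 13 − 1 = 12.
φ(53^2) = 53^1·(53−1) = 53·52 = 2756.
φ(61) = 61 − 1 = 60.
φ(97) = 97 − 1 = 96.
φ(216071089) = 12 × 2756 × 60 × 96 = 190494720.

190494720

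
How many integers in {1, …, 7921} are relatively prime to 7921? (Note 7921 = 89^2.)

φ(7921) = 7921 · (1 − 1/89)
       = 7921 · 88/89 = 7832.

7832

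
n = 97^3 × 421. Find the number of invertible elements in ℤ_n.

φ(384235333) = 384235333 · (1 − 1/97) · (1 − 1/421)
       = 384235333 · 40320/40837 = 379370880.

379370880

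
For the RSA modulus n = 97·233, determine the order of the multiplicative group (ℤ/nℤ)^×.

φ(97) = 97 − 1 = 96.
φ(233) = 233 − 1 = 232.
φ(22601) = 96 × 232 = 22272.

22272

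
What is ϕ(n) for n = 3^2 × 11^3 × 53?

φ(3^2) = 3^2 − 3^1 = 9 − 3 = 6.
φ(11^3) = 11^2·(11−1) = 121·10 = 1210.
φ(53) = 53 − 1 = 52.
Multiply: 6 · 1210 · 52 = 377520.

377520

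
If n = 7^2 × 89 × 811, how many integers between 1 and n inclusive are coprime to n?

φ(3536771) = 3536771 · (1 − 1/7) · (1 − 1/89) · (1 − 1/811)
       = 3536771 · 427680/505253 = 2993760.

2993760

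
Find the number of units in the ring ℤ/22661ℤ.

20160

22661 = 17 × 31 × 43.
φ(22661) = 22661 · (1 − 1/17) · (1 − 1/31) · (1 − 1/43)
       = 22661 · 20160/22661 = 20160.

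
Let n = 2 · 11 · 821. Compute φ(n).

φ(18062) = 18062 · (1 − 1/2) · (1 − 1/11) · (1 − 1/821)
       = 18062 · 8200/18062 = 8200.

8200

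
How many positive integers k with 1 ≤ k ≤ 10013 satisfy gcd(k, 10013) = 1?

8640

Prime factorization: 10013 = 17 × 19 × 31.
φ(17) = 17 − 1 = 16.
φ(19) = 19 − 1 = 18.
φ(31) = 31 − 1 = 30.
Multiply: 16 · 18 · 30 = 8640.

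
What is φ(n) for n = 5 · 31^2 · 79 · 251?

72540000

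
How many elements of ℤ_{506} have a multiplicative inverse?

506 = 2 × 11 × 23.
φ(506) = 506 · (1 − 1/2) · (1 − 1/11) · (1 − 1/23)
       = 506 · 220/506 = 220.

220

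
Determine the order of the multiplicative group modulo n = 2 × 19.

18

φ(2) = 2 − 1 = 1.
φ(19) = 19 − 1 = 18.
Multiply: 1 · 18 = 18.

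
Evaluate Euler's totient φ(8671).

8671 = 13 · 23 · 29.
φ(8671) = 8671 · (1 − 1/13) · (1 − 1/23) · (1 − 1/29)
       = 8671 · 7392/8671 = 7392.

7392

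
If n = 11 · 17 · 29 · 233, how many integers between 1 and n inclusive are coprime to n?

φ(11) = 11 − 1 = 10.
φ(17) = 17 − 1 = 16.
φ(29) = 29 − 1 = 28.
φ(233) = 233 − 1 = 232.
φ(1263559) = 10 × 16 × 28 × 232 = 1039360.

1039360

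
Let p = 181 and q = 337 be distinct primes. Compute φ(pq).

For distinct primes, φ(pq) = (p−1)(q−1) = 180 × 336 = 60480.

60480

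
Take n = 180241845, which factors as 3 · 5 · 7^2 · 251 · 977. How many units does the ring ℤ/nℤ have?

81984000

φ(180241845) = 180241845 · (1 − 1/3) · (1 − 1/5) · (1 − 1/7) · (1 − 1/251) · (1 − 1/977)
       = 180241845 · 11712000/25748835 = 81984000.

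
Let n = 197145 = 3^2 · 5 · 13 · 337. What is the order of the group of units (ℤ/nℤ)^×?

96768

φ(197145) = 197145 · (1 − 1/3) · (1 − 1/5) · (1 − 1/13) · (1 − 1/337)
       = 197145 · 32256/65715 = 96768.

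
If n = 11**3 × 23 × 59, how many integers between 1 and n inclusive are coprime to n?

φ(11^3) = 11^2·(11−1) = 121·10 = 1210.
φ(23) = 23 − 1 = 22.
φ(59) = 59 − 1 = 58.
Multiply: 1210 · 22 · 58 = 1543960.

1543960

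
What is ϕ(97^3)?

φ(97^3) = 97^2·(97−1) = 9409·96 = 903264.

903264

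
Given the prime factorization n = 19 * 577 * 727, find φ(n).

φ(19) = 19 − 1 = 18.
φ(577) = 577 − 1 = 576.
φ(727) = 727 − 1 = 726.
φ(7970101) = 18 × 576 × 726 = 7527168.

7527168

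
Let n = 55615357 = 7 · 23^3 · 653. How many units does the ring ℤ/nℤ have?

45527856

φ(7) = 7 − 1 = 6.
φ(23^3) = 23^2·(23−1) = 529·22 = 11638.
φ(653) = 653 − 1 = 652.
Multiply: 6 · 11638 · 652 = 45527856.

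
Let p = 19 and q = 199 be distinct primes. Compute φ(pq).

φ(n) = (p − 1)(q − 1) = (19−1)(199−1) = 18·198 = 3564.

3564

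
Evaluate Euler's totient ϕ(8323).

6720

First factor: 8323 = 7 * 29 * 41.
φ(7) = 7 − 1 = 6.
φ(29) = 29 − 1 = 28.
φ(41) = 41 − 1 = 40.
Since φ is multiplicative, φ(8323) = 6 · 28 · 40 = 6720.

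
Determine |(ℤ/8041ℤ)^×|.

6720

8041 = 11 · 17 · 43.
φ(8041) = 8041 · (1 − 1/11) · (1 − 1/17) · (1 − 1/43)
       = 8041 · 6720/8041 = 6720.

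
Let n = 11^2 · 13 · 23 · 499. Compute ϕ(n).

14461920

φ(18053321) = 18053321 · (1 − 1/11) · (1 − 1/13) · (1 − 1/23) · (1 − 1/499)
       = 18053321 · 1314720/1641211 = 14461920.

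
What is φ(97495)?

Prime factorization: 97495 = 5 * 17 * 31 * 37.
φ(5) = 5 − 1 = 4.
φ(17) = 17 − 1 = 16.
φ(31) = 31 − 1 = 30.
φ(37) = 37 − 1 = 36.
φ(97495) = 4 × 16 × 30 × 36 = 69120.

69120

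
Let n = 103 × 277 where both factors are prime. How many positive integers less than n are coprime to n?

For distinct primes, φ(pq) = (p−1)(q−1) = 102 × 276 = 28152.

28152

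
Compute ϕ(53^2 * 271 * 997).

741143520

φ(758955283) = 758955283 · (1 − 1/53) · (1 − 1/271) · (1 − 1/997)
       = 758955283 · 13983840/14319911 = 741143520.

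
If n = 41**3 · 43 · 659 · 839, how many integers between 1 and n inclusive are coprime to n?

φ(41^3) = 41^3 − 41^2 = 68921 − 1681 = 67240.
φ(43) = 43 − 1 = 42.
φ(659) = 659 − 1 = 658.
φ(839) = 839 − 1 = 838.
φ(1638579062303) = 67240 × 42 × 658 × 838 = 1557209008320.

1557209008320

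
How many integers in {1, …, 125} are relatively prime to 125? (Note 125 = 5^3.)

φ(5^3) = 5^3 − 5^2 = 125 − 25 = 100.

100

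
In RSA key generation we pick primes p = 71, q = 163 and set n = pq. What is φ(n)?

11340

φ(11573) = 11573 · (1 − 1/71) · (1 − 1/163)
       = 11573 · 11340/11573 = 11340.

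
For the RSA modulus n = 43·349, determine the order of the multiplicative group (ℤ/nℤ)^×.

14616

For distinct primes, φ(pq) = (p−1)(q−1) = 42 × 348 = 14616.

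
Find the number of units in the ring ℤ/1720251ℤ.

1720251 = 3^3 × 13^3 × 29.
φ(3^3) = 3^3 − 3^2 = 27 − 9 = 18.
φ(13^3) = 13^2·(13−1) = 169·12 = 2028.
φ(29) = 29 − 1 = 28.
Multiply: 18 · 2028 · 28 = 1022112.

1022112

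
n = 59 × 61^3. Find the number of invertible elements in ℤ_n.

12949080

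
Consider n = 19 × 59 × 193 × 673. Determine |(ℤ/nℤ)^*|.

134701056

φ(145605569) = 145605569 · (1 − 1/19) · (1 − 1/59) · (1 − 1/193) · (1 − 1/673)
       = 145605569 · 134701056/145605569 = 134701056.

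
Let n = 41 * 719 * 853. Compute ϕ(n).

φ(41) = 41 − 1 = 40.
φ(719) = 719 − 1 = 718.
φ(853) = 853 − 1 = 852.
Since φ is multiplicative, φ(25145587) = 40 · 718 · 852 = 24469440.

24469440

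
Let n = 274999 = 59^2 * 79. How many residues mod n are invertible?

266916

φ(59^2) = 59^1·(59−1) = 59·58 = 3422.
φ(79) = 79 − 1 = 78.
Multiply: 3422 · 78 = 266916.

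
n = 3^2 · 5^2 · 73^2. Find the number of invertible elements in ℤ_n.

630720

φ(1199025) = 1199025 · (1 − 1/3) · (1 − 1/5) · (1 − 1/73)
       = 1199025 · 576/1095 = 630720.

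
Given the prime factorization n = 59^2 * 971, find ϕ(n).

3319340

φ(59^2) = 59^2 − 59^1 = 3481 − 59 = 3422.
φ(971) = 971 − 1 = 970.
Multiply: 3422 · 970 = 3319340.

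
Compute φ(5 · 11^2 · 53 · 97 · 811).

φ(5) = 5 − 1 = 4.
φ(11^2) = 11^1·(11−1) = 11·10 = 110.
φ(53) = 53 − 1 = 52.
φ(97) = 97 − 1 = 96.
φ(811) = 811 − 1 = 810.
Multiply: 4 · 110 · 52 · 96 · 810 = 1779148800.

1779148800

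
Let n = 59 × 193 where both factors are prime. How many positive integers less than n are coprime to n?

For distinct primes, φ(pq) = (p−1)(q−1) = 58 × 192 = 11136.

11136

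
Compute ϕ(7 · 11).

60

φ(7) = 7 − 1 = 6.
φ(11) = 11 − 1 = 10.
Since φ is multiplicative, φ(77) = 6 · 10 = 60.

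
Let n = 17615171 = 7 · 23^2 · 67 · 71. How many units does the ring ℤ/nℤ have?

14026320

φ(17615171) = 17615171 · (1 − 1/7) · (1 − 1/23) · (1 − 1/67) · (1 − 1/71)
       = 17615171 · 609840/765877 = 14026320.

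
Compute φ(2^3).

4

φ(8) = 8 · (1 − 1/2)
       = 8 · 1/2 = 4.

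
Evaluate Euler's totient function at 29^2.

812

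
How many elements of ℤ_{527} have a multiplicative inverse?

Prime factorization: 527 = 17 · 31.
φ(527) = 527 · (1 − 1/17) · (1 − 1/31)
       = 527 · 480/527 = 480.

480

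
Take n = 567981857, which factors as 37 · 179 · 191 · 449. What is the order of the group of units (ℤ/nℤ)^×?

545448960

φ(37) = 37 − 1 = 36.
φ(179) = 179 − 1 = 178.
φ(191) = 191 − 1 = 190.
φ(449) = 449 − 1 = 448.
φ(567981857) = 36 × 178 × 190 × 448 = 545448960.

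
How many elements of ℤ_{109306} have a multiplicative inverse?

First factor: 109306 = 2 * 31 * 41 * 43.
φ(109306) = 109306 · (1 − 1/2) · (1 − 1/31) · (1 − 1/41) · (1 − 1/43)
       = 109306 · 50400/109306 = 50400.

50400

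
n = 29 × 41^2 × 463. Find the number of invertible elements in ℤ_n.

φ(29) = 29 − 1 = 28.
φ(41^2) = 41^1·(41−1) = 41·40 = 1640.
φ(463) = 463 − 1 = 462.
Since φ is multiplicative, φ(22570787) = 28 · 1640 · 462 = 21215040.

21215040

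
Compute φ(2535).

1248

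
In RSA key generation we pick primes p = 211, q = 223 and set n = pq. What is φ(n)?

46620

φ(47053) = 47053 · (1 − 1/211) · (1 − 1/223)
       = 47053 · 46620/47053 = 46620.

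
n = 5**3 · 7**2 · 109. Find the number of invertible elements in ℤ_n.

φ(5^3) = 5^2·(5−1) = 25·4 = 100.
φ(7^2) = 7^1·(7−1) = 7·6 = 42.
φ(109) = 109 − 1 = 108.
Since φ is multiplicative, φ(667625) = 100 · 42 · 108 = 453600.

453600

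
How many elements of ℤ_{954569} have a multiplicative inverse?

711480

Factor 954569: 954569 = 7^3 * 11^2 * 23.
φ(7^3) = 7^2·(7−1) = 49·6 = 294.
φ(11^2) = 11^2 − 11^1 = 121 − 11 = 110.
φ(23) = 23 − 1 = 22.
Since φ is multiplicative, φ(954569) = 294 · 110 · 22 = 711480.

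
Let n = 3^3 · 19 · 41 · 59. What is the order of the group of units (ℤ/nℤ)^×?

751680

φ(1240947) = 1240947 · (1 − 1/3) · (1 − 1/19) · (1 − 1/41) · (1 − 1/59)
       = 1240947 · 83520/137883 = 751680.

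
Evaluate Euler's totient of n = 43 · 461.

φ(43) = 43 − 1 = 42.
φ(461) = 461 − 1 = 460.
Multiply: 42 · 460 = 19320.

19320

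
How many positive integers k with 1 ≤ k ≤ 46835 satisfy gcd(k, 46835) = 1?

32256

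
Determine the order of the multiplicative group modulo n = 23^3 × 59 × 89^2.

φ(5686113613) = 5686113613 · (1 − 1/23) · (1 − 1/59) · (1 − 1/89)
       = 5686113613 · 112288/120773 = 5286631328.

5286631328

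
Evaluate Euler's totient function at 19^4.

φ(19^4) = 19^4 − 19^3 = 130321 − 6859 = 123462.

123462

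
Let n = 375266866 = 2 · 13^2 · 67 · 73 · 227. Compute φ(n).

167536512

φ(375266866) = 375266866 · (1 − 1/2) · (1 − 1/13) · (1 − 1/67) · (1 − 1/73) · (1 − 1/227)
       = 375266866 · 12887424/28866682 = 167536512.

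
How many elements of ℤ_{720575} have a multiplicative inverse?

518400

Prime factorization: 720575 = 5^2 · 19 · 37 · 41.
φ(5^2) = 5^2 − 5^1 = 25 − 5 = 20.
φ(19) = 19 − 1 = 18.
φ(37) = 37 − 1 = 36.
φ(41) = 41 − 1 = 40.
Since φ is multiplicative, φ(720575) = 20 · 18 · 36 · 40 = 518400.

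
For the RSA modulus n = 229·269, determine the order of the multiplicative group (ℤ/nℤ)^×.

φ(n) = (p − 1)(q − 1) = (229−1)(269−1) = 228·268 = 61104.

61104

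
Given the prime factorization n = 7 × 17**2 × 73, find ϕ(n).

117504

φ(7) = 7 − 1 = 6.
φ(17^2) = 17^2 − 17^1 = 289 − 17 = 272.
φ(73) = 73 − 1 = 72.
Multiply: 6 · 272 · 72 = 117504.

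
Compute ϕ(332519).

272160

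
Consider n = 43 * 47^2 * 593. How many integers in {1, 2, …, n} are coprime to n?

φ(43) = 43 − 1 = 42.
φ(47^2) = 47^2 − 47^1 = 2209 − 47 = 2162.
φ(593) = 593 − 1 = 592.
Since φ is multiplicative, φ(56327291) = 42 · 2162 · 592 = 53755968.

53755968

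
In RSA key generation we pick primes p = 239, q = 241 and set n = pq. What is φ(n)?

φ(57599) = 57599 · (1 − 1/239) · (1 − 1/241)
       = 57599 · 57120/57599 = 57120.

57120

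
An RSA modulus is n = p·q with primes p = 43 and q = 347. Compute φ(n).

For distinct primes, φ(pq) = (p−1)(q−1) = 42 × 346 = 14532.

14532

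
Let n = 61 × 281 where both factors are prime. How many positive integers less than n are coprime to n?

φ(61) = 61 − 1 = 60.
φ(281) = 281 − 1 = 280.
Multiply: 60 · 280 = 16800.

16800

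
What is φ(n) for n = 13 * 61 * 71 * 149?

7459200

φ(8389147) = 8389147 · (1 − 1/13) · (1 − 1/61) · (1 − 1/71) · (1 − 1/149)
       = 8389147 · 7459200/8389147 = 7459200.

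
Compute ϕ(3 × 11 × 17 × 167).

φ(3) = 3 − 1 = 2.
φ(11) = 11 − 1 = 10.
φ(17) = 17 − 1 = 16.
φ(167) = 167 − 1 = 166.
Multiply: 2 · 10 · 16 · 166 = 53120.

53120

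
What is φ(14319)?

9072

Prime factorization: 14319 = 3^2 · 37 · 43.
φ(14319) = 14319 · (1 − 1/3) · (1 − 1/37) · (1 − 1/43)
       = 14319 · 3024/4773 = 9072.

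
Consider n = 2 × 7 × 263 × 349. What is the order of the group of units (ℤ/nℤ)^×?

547056

φ(2) = 2 − 1 = 1.
φ(7) = 7 − 1 = 6.
φ(263) = 263 − 1 = 262.
φ(349) = 349 − 1 = 348.
Since φ is multiplicative, φ(1285018) = 1 · 6 · 262 · 348 = 547056.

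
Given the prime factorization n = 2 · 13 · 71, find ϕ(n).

840

φ(1846) = 1846 · (1 − 1/2) · (1 − 1/13) · (1 − 1/71)
       = 1846 · 840/1846 = 840.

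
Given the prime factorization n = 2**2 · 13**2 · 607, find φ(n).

189072

φ(2^2) = 2^1·(2−1) = 2·1 = 2.
φ(13^2) = 13^2 − 13^1 = 169 − 13 = 156.
φ(607) = 607 − 1 = 606.
Multiply: 2 · 156 · 606 = 189072.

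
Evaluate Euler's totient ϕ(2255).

1600

Prime factorization: 2255 = 5 · 11 · 41.
φ(2255) = 2255 · (1 − 1/5) · (1 − 1/11) · (1 − 1/41)
       = 2255 · 1600/2255 = 1600.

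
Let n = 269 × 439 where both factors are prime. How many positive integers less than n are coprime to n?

φ(118091) = 118091 · (1 − 1/269) · (1 − 1/439)
       = 118091 · 117384/118091 = 117384.

117384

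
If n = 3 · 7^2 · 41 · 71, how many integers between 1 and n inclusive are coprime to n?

φ(427917) = 427917 · (1 − 1/3) · (1 − 1/7) · (1 − 1/41) · (1 − 1/71)
       = 427917 · 33600/61131 = 235200.

235200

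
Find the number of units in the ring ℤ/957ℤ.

Factor 957: 957 = 3 * 11 * 29.
φ(3) = 3 − 1 = 2.
φ(11) = 11 − 1 = 10.
φ(29) = 29 − 1 = 28.
Multiply: 2 · 10 · 28 = 560.

560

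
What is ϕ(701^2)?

490700

φ(701^2) = 701^2 − 701^1 = 491401 − 701 = 490700.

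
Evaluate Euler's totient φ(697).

640

First factor: 697 = 17 * 41.
φ(17) = 17 − 1 = 16.
φ(41) = 41 − 1 = 40.
φ(697) = 16 × 40 = 640.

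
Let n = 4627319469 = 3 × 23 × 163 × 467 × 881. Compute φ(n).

2923050240

φ(3) = 3 − 1 = 2.
φ(23) = 23 − 1 = 22.
φ(163) = 163 − 1 = 162.
φ(467) = 467 − 1 = 466.
φ(881) = 881 − 1 = 880.
Multiply: 2 · 22 · 162 · 466 · 880 = 2923050240.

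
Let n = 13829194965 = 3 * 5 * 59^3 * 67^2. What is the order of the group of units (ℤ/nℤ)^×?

7142343648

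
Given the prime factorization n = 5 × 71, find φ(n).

280

φ(355) = 355 · (1 − 1/5) · (1 − 1/71)
       = 355 · 280/355 = 280.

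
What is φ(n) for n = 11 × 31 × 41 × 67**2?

φ(11) = 11 − 1 = 10.
φ(31) = 31 − 1 = 30.
φ(41) = 41 − 1 = 40.
φ(67^2) = 67^1·(67−1) = 67·66 = 4422.
Multiply: 10 · 30 · 40 · 4422 = 53064000.

53064000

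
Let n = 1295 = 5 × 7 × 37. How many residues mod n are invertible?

864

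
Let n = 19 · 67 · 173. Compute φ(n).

204336

φ(19) = 19 − 1 = 18.
φ(67) = 67 − 1 = 66.
φ(173) = 173 − 1 = 172.
Multiply: 18 · 66 · 172 = 204336.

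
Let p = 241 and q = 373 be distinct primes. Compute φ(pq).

89280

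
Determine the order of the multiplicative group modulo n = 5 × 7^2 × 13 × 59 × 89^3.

81504428544

φ(5) = 5 − 1 = 4.
φ(7^2) = 7^2 − 7^1 = 49 − 7 = 42.
φ(13) = 13 − 1 = 12.
φ(59) = 59 − 1 = 58.
φ(89^3) = 89^3 − 89^2 = 704969 − 7921 = 697048.
Since φ is multiplicative, φ(132474249635) = 4 · 42 · 12 · 58 · 697048 = 81504428544.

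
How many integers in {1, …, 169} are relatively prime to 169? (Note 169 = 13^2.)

φ(13^2) = 13^1·(13−1) = 13·12 = 156.

156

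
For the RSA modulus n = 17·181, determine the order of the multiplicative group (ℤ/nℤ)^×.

φ(17) = 17 − 1 = 16.
φ(181) = 181 − 1 = 180.
Multiply: 16 · 180 = 2880.

2880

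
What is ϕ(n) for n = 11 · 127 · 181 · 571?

φ(144381347) = 144381347 · (1 − 1/11) · (1 − 1/127) · (1 − 1/181) · (1 − 1/571)
       = 144381347 · 129276000/144381347 = 129276000.

129276000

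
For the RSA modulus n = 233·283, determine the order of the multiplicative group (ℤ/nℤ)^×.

65424

φ(65939) = 65939 · (1 − 1/233) · (1 − 1/283)
       = 65939 · 65424/65939 = 65424.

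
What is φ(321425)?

221760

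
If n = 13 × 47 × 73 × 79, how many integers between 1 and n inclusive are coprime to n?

φ(13) = 13 − 1 = 12.
φ(47) = 47 − 1 = 46.
φ(73) = 73 − 1 = 72.
φ(79) = 79 − 1 = 78.
φ(3523637) = 12 × 46 × 72 × 78 = 3100032.

3100032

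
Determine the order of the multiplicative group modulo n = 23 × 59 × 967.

1232616

φ(1312219) = 1312219 · (1 − 1/23) · (1 − 1/59) · (1 − 1/967)
       = 1312219 · 1232616/1312219 = 1232616.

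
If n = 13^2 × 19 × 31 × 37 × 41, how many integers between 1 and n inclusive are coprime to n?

φ(13^2) = 13^1·(13−1) = 13·12 = 156.
φ(19) = 19 − 1 = 18.
φ(31) = 31 − 1 = 30.
φ(37) = 37 − 1 = 36.
φ(41) = 41 − 1 = 40.
Since φ is multiplicative, φ(151003697) = 156 · 18 · 30 · 36 · 40 = 121305600.

121305600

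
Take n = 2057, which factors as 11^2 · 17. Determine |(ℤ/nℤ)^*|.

1760

φ(11^2) = 11^2 − 11^1 = 121 − 11 = 110.
φ(17) = 17 − 1 = 16.
φ(2057) = 110 × 16 = 1760.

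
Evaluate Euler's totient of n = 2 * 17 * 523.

8352

φ(17782) = 17782 · (1 − 1/2) · (1 − 1/17) · (1 − 1/523)
       = 17782 · 8352/17782 = 8352.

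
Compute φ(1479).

First factor: 1479 = 3 · 17 · 29.
φ(1479) = 1479 · (1 − 1/3) · (1 − 1/17) · (1 − 1/29)
       = 1479 · 896/1479 = 896.

896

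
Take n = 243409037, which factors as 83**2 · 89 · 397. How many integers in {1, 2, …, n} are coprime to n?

φ(83^2) = 83^2 − 83^1 = 6889 − 83 = 6806.
φ(89) = 89 − 1 = 88.
φ(397) = 397 − 1 = 396.
φ(243409037) = 6806 × 88 × 396 = 237175488.

237175488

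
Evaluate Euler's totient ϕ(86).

86 = 2 · 43.
φ(86) = 86 · (1 − 1/2) · (1 − 1/43)
       = 86 · 42/86 = 42.

42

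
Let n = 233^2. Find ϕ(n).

54056

φ(233^2) = 233^2 − 233^1 = 54289 − 233 = 54056.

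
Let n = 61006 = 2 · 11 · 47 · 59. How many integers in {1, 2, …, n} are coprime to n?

26680

φ(61006) = 61006 · (1 − 1/2) · (1 − 1/11) · (1 − 1/47) · (1 − 1/59)
       = 61006 · 26680/61006 = 26680.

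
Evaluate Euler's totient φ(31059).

16128

Factor 31059: 31059 = 3^2 × 7 × 17 × 29.
φ(3^2) = 3^2 − 3^1 = 9 − 3 = 6.
φ(7) = 7 − 1 = 6.
φ(17) = 17 − 1 = 16.
φ(29) = 29 − 1 = 28.
Since φ is multiplicative, φ(31059) = 6 · 6 · 16 · 28 = 16128.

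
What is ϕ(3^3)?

φ(27) = 27 · (1 − 1/3)
       = 27 · 2/3 = 18.

18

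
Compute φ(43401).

25344

First factor: 43401 = 3 * 17 * 23 * 37.
φ(3) = 3 − 1 = 2.
φ(17) = 17 − 1 = 16.
φ(23) = 23 − 1 = 22.
φ(37) = 37 − 1 = 36.
Since φ is multiplicative, φ(43401) = 2 · 16 · 22 · 36 = 25344.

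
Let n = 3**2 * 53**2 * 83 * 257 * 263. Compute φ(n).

φ(141827749893) = 141827749893 · (1 − 1/3) · (1 − 1/53) · (1 − 1/83) · (1 − 1/257) · (1 − 1/263)
       = 141827749893 · 571990016/891998427 = 90946412544.

90946412544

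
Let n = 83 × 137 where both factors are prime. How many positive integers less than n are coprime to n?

φ(83) = 83 − 1 = 82.
φ(137) = 137 − 1 = 136.
Since φ is multiplicative, φ(11371) = 82 · 136 = 11152.

11152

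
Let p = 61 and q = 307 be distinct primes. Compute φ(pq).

φ(18727) = 18727 · (1 − 1/61) · (1 − 1/307)
       = 18727 · 18360/18727 = 18360.

18360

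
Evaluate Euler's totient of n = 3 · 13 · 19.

432

φ(3) = 3 − 1 = 2.
φ(13) = 13 − 1 = 12.
φ(19) = 19 − 1 = 18.
φ(741) = 2 × 12 × 18 = 432.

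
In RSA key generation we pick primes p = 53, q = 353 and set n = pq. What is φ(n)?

φ(53) = 53 − 1 = 52.
φ(353) = 353 − 1 = 352.
Multiply: 52 · 352 = 18304.

18304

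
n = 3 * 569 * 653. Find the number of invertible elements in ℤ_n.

φ(1114671) = 1114671 · (1 − 1/3) · (1 − 1/569) · (1 − 1/653)
       = 1114671 · 740672/1114671 = 740672.

740672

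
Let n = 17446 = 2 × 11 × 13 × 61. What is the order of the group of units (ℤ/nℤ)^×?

7200

φ(17446) = 17446 · (1 − 1/2) · (1 − 1/11) · (1 − 1/13) · (1 − 1/61)
       = 17446 · 7200/17446 = 7200.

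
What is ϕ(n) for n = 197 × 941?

184240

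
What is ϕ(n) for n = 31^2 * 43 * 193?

7499520

φ(7975339) = 7975339 · (1 − 1/31) · (1 − 1/43) · (1 − 1/193)
       = 7975339 · 241920/257269 = 7499520.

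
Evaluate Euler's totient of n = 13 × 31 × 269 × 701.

67536000

φ(13) = 13 − 1 = 12.
φ(31) = 31 − 1 = 30.
φ(269) = 269 − 1 = 268.
φ(701) = 701 − 1 = 700.
Since φ is multiplicative, φ(75993307) = 12 · 30 · 268 · 700 = 67536000.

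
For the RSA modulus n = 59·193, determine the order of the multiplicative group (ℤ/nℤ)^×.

11136

For distinct primes, φ(pq) = (p−1)(q−1) = 58 × 192 = 11136.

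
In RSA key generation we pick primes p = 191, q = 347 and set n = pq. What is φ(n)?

65740

For distinct primes, φ(pq) = (p−1)(q−1) = 190 × 346 = 65740.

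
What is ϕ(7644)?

2016

7644 = 2**2 · 3 · 7**2 · 13.
φ(2^2) = 2^1·(2−1) = 2·1 = 2.
φ(3) = 3 − 1 = 2.
φ(7^2) = 7^1·(7−1) = 7·6 = 42.
φ(13) = 13 − 1 = 12.
Multiply: 2 · 2 · 42 · 12 = 2016.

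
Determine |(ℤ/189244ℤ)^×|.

77440

189244 = 2^2 × 11^2 × 17 × 23.
φ(189244) = 189244 · (1 − 1/2) · (1 − 1/11) · (1 − 1/17) · (1 − 1/23)
       = 189244 · 3520/8602 = 77440.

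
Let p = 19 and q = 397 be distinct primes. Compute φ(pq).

φ(pq) = (p−1)(q−1) = 18 · 396 = 7128.

7128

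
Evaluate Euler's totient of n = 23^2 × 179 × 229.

20535504

φ(23^2) = 23^1·(23−1) = 23·22 = 506.
φ(179) = 179 − 1 = 178.
φ(229) = 229 − 1 = 228.
φ(21684239) = 506 × 178 × 228 = 20535504.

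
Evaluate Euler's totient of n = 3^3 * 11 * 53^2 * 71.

34725600

φ(3^3) = 3^3 − 3^2 = 27 − 9 = 18.
φ(11) = 11 − 1 = 10.
φ(53^2) = 53^1·(53−1) = 53·52 = 2756.
φ(71) = 71 − 1 = 70.
Since φ is multiplicative, φ(59233383) = 18 · 10 · 2756 · 70 = 34725600.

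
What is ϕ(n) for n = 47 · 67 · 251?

759000

φ(790399) = 790399 · (1 − 1/47) · (1 − 1/67) · (1 − 1/251)
       = 790399 · 759000/790399 = 759000.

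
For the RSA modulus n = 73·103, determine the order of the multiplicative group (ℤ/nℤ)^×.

7344

φ(pq) = (p−1)(q−1) = 72 · 102 = 7344.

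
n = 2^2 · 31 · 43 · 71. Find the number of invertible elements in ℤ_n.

176400

φ(378572) = 378572 · (1 − 1/2) · (1 − 1/31) · (1 − 1/43) · (1 − 1/71)
       = 378572 · 88200/189286 = 176400.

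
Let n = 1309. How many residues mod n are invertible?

960

First factor: 1309 = 7 × 11 × 17.
φ(7) = 7 − 1 = 6.
φ(11) = 11 − 1 = 10.
φ(17) = 17 − 1 = 16.
Multiply: 6 · 10 · 16 = 960.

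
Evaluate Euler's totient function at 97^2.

φ(97^2) = 97^2 − 97^1 = 9409 − 97 = 9312.

9312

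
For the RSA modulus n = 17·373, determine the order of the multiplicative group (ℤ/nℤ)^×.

φ(6341) = 6341 · (1 − 1/17) · (1 − 1/373)
       = 6341 · 5952/6341 = 5952.

5952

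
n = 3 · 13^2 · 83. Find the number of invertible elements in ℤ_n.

φ(42081) = 42081 · (1 − 1/3) · (1 − 1/13) · (1 − 1/83)
       = 42081 · 1968/3237 = 25584.

25584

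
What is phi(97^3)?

903264

φ(912673) = 912673 · (1 − 1/97)
       = 912673 · 96/97 = 903264.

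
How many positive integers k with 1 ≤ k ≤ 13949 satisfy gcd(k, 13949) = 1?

12096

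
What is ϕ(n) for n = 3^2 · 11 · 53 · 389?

φ(3^2) = 3^1·(3−1) = 3·2 = 6.
φ(11) = 11 − 1 = 10.
φ(53) = 53 − 1 = 52.
φ(389) = 389 − 1 = 388.
φ(2041083) = 6 × 10 × 52 × 388 = 1210560.

1210560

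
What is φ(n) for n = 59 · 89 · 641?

3266560

φ(59) = 59 − 1 = 58.
φ(89) = 89 − 1 = 88.
φ(641) = 641 − 1 = 640.
φ(3365891) = 58 × 88 × 640 = 3266560.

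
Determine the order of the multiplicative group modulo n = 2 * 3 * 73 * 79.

11232

φ(34602) = 34602 · (1 − 1/2) · (1 − 1/3) · (1 − 1/73) · (1 − 1/79)
       = 34602 · 11232/34602 = 11232.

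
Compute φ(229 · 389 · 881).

77848320

φ(229) = 229 − 1 = 228.
φ(389) = 389 − 1 = 388.
φ(881) = 881 − 1 = 880.
Since φ is multiplicative, φ(78480361) = 228 · 388 · 880 = 77848320.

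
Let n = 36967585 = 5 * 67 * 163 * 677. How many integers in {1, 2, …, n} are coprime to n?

28911168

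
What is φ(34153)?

26880

Prime factorization: 34153 = 7^2 × 17 × 41.
φ(7^2) = 7^2 − 7^1 = 49 − 7 = 42.
φ(17) = 17 − 1 = 16.
φ(41) = 41 − 1 = 40.
φ(34153) = 42 × 16 × 40 = 26880.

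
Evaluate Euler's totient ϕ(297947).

262080

Factor 297947: 297947 = 13**2 · 41 · 43.
φ(297947) = 297947 · (1 − 1/13) · (1 − 1/41) · (1 − 1/43)
       = 297947 · 20160/22919 = 262080.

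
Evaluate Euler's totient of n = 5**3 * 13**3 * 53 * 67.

φ(5^3) = 5^2·(5−1) = 25·4 = 100.
φ(13^3) = 13^3 − 13^2 = 2197 − 169 = 2028.
φ(53) = 53 − 1 = 52.
φ(67) = 67 − 1 = 66.
Since φ is multiplicative, φ(975193375) = 100 · 2028 · 52 · 66 = 696009600.

696009600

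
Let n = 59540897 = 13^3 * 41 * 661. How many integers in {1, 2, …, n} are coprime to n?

φ(13^3) = 13^3 − 13^2 = 2197 − 169 = 2028.
φ(41) = 41 − 1 = 40.
φ(661) = 661 − 1 = 660.
φ(59540897) = 2028 × 40 × 660 = 53539200.

53539200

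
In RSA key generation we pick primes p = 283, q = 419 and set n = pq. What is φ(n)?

φ(n) = (p − 1)(q − 1) = (283−1)(419−1) = 282·418 = 117876.

117876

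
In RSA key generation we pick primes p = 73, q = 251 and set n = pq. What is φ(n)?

φ(73) = 73 − 1 = 72.
φ(251) = 251 − 1 = 250.
Multiply: 72 · 250 = 18000.

18000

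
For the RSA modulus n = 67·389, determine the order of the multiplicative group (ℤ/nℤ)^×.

φ(26063) = 26063 · (1 − 1/67) · (1 − 1/389)
       = 26063 · 25608/26063 = 25608.

25608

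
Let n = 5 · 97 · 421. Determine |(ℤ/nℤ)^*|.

161280

φ(204185) = 204185 · (1 − 1/5) · (1 − 1/97) · (1 − 1/421)
       = 204185 · 161280/204185 = 161280.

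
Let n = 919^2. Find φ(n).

843642

φ(919^2) = 919^1·(919−1) = 919·918 = 843642.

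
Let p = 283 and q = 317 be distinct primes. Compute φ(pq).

89112

φ(283) = 283 − 1 = 282.
φ(317) = 317 − 1 = 316.
Multiply: 282 · 316 = 89112.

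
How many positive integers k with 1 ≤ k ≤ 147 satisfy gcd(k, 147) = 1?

First factor: 147 = 3 · 7**2.
φ(147) = 147 · (1 − 1/3) · (1 − 1/7)
       = 147 · 12/21 = 84.

84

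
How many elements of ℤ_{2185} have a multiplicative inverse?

2185 = 5 × 19 × 23.
φ(2185) = 2185 · (1 − 1/5) · (1 − 1/19) · (1 − 1/23)
       = 2185 · 1584/2185 = 1584.

1584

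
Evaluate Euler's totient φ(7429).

6336

7429 = 17 · 19 · 23.
φ(7429) = 7429 · (1 − 1/17) · (1 − 1/19) · (1 − 1/23)
       = 7429 · 6336/7429 = 6336.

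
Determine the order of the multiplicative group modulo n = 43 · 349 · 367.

φ(43) = 43 − 1 = 42.
φ(349) = 349 − 1 = 348.
φ(367) = 367 − 1 = 366.
Multiply: 42 · 348 · 366 = 5349456.

5349456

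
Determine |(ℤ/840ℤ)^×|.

192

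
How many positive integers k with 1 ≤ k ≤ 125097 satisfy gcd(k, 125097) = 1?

Factor 125097: 125097 = 3 · 7^2 · 23 · 37.
φ(3) = 3 − 1 = 2.
φ(7^2) = 7^2 − 7^1 = 49 − 7 = 42.
φ(23) = 23 − 1 = 22.
φ(37) = 37 − 1 = 36.
Since φ is multiplicative, φ(125097) = 2 · 42 · 22 · 36 = 66528.

66528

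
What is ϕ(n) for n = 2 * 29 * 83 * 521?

φ(2) = 2 − 1 = 1.
φ(29) = 29 − 1 = 28.
φ(83) = 83 − 1 = 82.
φ(521) = 521 − 1 = 520.
φ(2508094) = 1 × 28 × 82 × 520 = 1193920.

1193920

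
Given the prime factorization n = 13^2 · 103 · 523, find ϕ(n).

8306064

φ(13^2) = 13^1·(13−1) = 13·12 = 156.
φ(103) = 103 − 1 = 102.
φ(523) = 523 − 1 = 522.
φ(9103861) = 156 × 102 × 522 = 8306064.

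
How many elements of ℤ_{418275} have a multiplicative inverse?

187200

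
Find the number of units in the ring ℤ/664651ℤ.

564480

664651 = 13 × 29 × 41 × 43.
φ(664651) = 664651 · (1 − 1/13) · (1 − 1/29) · (1 − 1/41) · (1 − 1/43)
       = 664651 · 564480/664651 = 564480.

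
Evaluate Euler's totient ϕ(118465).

First factor: 118465 = 5 * 19 * 29 * 43.
φ(5) = 5 − 1 = 4.
φ(19) = 19 − 1 = 18.
φ(29) = 29 − 1 = 28.
φ(43) = 43 − 1 = 42.
Since φ is multiplicative, φ(118465) = 4 · 18 · 28 · 42 = 84672.

84672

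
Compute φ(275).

200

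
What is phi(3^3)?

φ(27) = 27 · (1 − 1/3)
       = 27 · 2/3 = 18.

18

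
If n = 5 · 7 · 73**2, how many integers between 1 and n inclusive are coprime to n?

φ(5) = 5 − 1 = 4.
φ(7) = 7 − 1 = 6.
φ(73^2) = 73^2 − 73^1 = 5329 − 73 = 5256.
φ(186515) = 4 × 6 × 5256 = 126144.

126144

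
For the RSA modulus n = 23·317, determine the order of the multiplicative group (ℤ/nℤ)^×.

6952

φ(n) = (p − 1)(q − 1) = (23−1)(317−1) = 22·316 = 6952.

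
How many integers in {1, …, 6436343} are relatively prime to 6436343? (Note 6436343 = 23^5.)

φ(23^5) = 23^5 − 23^4 = 6436343 − 279841 = 6156502.

6156502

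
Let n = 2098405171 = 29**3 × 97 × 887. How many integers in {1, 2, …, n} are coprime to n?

2002898688

φ(2098405171) = 2098405171 · (1 − 1/29) · (1 − 1/97) · (1 − 1/887)
       = 2098405171 · 2381568/2495131 = 2002898688.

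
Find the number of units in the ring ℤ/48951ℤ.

27216

48951 = 3**3 * 7**2 * 37.
φ(3^3) = 3^2·(3−1) = 9·2 = 18.
φ(7^2) = 7^2 − 7^1 = 49 − 7 = 42.
φ(37) = 37 − 1 = 36.
Multiply: 18 · 42 · 36 = 27216.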